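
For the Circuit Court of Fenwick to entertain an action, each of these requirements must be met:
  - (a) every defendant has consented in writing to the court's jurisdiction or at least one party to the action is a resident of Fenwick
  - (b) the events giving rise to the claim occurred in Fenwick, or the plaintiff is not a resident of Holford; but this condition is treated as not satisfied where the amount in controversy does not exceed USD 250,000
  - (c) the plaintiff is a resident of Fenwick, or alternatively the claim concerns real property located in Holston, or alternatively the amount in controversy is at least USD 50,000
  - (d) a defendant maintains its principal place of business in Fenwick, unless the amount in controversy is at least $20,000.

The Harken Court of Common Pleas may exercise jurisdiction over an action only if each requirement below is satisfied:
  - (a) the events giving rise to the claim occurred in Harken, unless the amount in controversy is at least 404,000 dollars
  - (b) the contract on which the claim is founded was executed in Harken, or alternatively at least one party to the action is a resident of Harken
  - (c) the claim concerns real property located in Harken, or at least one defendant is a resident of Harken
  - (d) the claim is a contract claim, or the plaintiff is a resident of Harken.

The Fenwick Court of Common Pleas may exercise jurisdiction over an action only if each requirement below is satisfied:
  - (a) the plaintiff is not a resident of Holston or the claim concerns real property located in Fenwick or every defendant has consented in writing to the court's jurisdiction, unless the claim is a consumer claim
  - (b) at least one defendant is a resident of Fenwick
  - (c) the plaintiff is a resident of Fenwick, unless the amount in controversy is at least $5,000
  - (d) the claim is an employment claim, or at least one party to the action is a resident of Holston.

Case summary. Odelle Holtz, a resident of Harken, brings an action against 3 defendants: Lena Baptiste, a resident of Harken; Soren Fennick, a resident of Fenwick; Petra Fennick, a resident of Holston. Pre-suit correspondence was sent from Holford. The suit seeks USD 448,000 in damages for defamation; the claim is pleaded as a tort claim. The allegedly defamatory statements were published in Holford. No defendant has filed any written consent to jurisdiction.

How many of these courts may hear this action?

3

The Circuit Court of Fenwick:
  (a) Soren Fennick resides in Fenwick, so one alternative holds. Satisfied.
  (b) The plaintiff resides in Harken, which is not Holford, so one alternative holds. The exception is not triggered, since the amount in controversy is USD 448,000, above the USD 250,000 ceiling. Satisfied.
  (c) The amount in controversy is $448,000, which meets the 50,000 dollars floor — that alternative is enough. Satisfied.
  (d) No defendant is a corporation. But the amount in controversy is USD 448,000, which meets the $20,000 floor, and the 'unless' clause therefore excuses the requirement. Satisfied.
  → Jurisdiction lies.
The Harken Court of Common Pleas:
  (a) The operative events occurred in Holford, not Harken. The proviso rescues it, though: the amount in controversy is 448,000 dollars, which meets the $404,000 floor. Condition met.
  (b) Odelle Holtz resides in Harken — that alternative is enough. Condition met.
  (c) Lena Baptiste resides in Harken — that alternative is enough. Condition met.
  (d) The plaintiff resides in Harken, so one alternative holds. Condition met.
  → All conditions met; jurisdiction exists.
The Fenwick Court of Common Pleas:
  (a) The plaintiff resides in Harken, which is not Holston, which satisfies one of the alternatives. Met.
  (b) Soren Fennick resides in Fenwick. Condition met.
  (c) The plaintiff resides in Harken, not Fenwick. The proviso rescues it, though: the amount in controversy is 448,000 dollars, which meets the USD 5,000 floor. Met.
  (d) Petra Fennick resides in Holston — that alternative is enough. Satisfied.
  → Every requirement is satisfied — jurisdiction.
Courts with jurisdiction: the Circuit Court of Fenwick, the Harken Court of Common Pleas, the Fenwick Court of Common Pleas — 3 in total.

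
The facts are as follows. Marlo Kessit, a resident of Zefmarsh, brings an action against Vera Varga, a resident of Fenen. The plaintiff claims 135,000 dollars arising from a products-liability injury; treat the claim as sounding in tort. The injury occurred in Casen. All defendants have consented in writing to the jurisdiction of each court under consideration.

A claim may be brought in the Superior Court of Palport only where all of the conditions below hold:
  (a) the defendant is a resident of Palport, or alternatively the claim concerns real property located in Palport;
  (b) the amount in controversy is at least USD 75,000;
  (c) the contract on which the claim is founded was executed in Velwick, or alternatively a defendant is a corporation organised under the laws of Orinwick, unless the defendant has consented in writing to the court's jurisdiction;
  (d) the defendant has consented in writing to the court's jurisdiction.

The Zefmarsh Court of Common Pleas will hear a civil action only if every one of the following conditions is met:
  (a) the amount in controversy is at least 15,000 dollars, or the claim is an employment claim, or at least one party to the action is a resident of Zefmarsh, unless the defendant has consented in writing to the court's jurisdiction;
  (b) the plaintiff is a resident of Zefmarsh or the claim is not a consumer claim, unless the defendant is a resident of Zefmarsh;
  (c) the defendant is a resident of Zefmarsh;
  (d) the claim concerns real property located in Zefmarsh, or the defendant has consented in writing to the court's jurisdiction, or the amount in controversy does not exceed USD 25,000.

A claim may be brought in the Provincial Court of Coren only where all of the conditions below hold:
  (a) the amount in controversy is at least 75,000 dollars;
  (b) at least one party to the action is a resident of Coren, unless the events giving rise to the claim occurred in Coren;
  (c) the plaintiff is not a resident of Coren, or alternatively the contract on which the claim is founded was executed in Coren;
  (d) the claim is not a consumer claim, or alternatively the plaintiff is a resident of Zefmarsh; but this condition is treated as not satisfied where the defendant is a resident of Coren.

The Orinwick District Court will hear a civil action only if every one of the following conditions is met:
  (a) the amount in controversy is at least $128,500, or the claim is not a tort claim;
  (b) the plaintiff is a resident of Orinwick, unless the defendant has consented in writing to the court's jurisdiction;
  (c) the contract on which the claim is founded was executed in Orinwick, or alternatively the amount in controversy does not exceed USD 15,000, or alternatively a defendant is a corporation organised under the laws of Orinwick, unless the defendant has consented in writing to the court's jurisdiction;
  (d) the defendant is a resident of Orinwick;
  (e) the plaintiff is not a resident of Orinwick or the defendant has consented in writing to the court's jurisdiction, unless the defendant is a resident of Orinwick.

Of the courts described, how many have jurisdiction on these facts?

The Superior Court of Palport:
  (a) The defendant resides in Fenen, not Palport; the claim does not concern real property — no alternative holds. Not met.
  (b) The amount in controversy is $135,000, which meets the USD 75,000 floor. Satisfied.
  (c) No contract (and hence no place of execution) is alleged; no defendant is a corporation — none of the alternatives is met. The proviso rescues it, though: every defendant has filed written consent. Satisfied.
  (d) Every defendant has filed written consent. Satisfied.
  → No jurisdiction.
The Zefmarsh Court of Common Pleas:
  (a) The amount in controversy is 135,000 dollars, which meets the $15,000 floor — that alternative is enough. Met.
  (b) The plaintiff resides in Zefmarsh, so this disjunct is met. Satisfied.
  (c) The defendant resides in Fenen, not Zefmarsh. Not met.
  (d) Every defendant has filed written consent, so this disjunct is met. Condition met.
  → The court lacks jurisdiction.
The Provincial Court of Coren:
  (a) The amount in controversy is USD 135,000, which meets the 75,000 dollars floor. Met.
  (b) No party resides in Coren. The proviso offers no rescue either, since the operative events occurred in Casen, not Coren. Condition not met.
  (c) The plaintiff resides in Zefmarsh, which is not Coren, which satisfies one of the alternatives. Met.
  (d) The claim is a tort claim, not a consumer claim, so this disjunct is met. The exception is not triggered, since the defendant resides in Fenen, not Coren. Met.
  → At least one condition fails; no jurisdiction.
The Orinwick District Court:
  (a) The amount in controversy is $135,000, which meets the 128,500 dollars floor, so one alternative holds. Condition met.
  (b) The plaintiff resides in Zefmarsh, not Orinwick. But every defendant has filed written consent, and the 'unless' clause therefore excuses the requirement. Condition met.
  (c) No contract (and hence no place of execution) is alleged; the amount in controversy is $135,000, above the 15,000 dollars ceiling; no defendant is a corporation — none of the alternatives is met. The proviso rescues it, though: every defendant has filed written consent. Satisfied.
  (d) The defendant resides in Fenen, not Orinwick. Condition not met.
  (e) The plaintiff resides in Zefmarsh, which is not Orinwick, so this disjunct is met. Condition met.
  → No jurisdiction.
No court satisfies all of its conditions.

0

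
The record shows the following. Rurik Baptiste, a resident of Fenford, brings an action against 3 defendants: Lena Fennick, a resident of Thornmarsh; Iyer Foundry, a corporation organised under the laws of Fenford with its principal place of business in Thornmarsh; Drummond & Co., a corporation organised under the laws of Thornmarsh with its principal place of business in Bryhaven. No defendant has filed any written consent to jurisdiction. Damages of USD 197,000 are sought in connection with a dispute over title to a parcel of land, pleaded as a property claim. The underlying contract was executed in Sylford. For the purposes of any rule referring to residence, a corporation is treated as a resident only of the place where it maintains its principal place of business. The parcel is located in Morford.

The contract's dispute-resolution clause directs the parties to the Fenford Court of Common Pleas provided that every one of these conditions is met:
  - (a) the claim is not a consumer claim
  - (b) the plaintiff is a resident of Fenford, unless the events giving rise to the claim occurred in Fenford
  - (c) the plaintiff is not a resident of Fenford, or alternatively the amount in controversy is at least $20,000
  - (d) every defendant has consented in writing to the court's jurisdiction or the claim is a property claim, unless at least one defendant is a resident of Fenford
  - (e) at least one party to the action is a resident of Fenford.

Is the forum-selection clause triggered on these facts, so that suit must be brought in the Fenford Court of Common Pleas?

Yes

The Fenford Court of Common Pleas:
  (a) The claim is a property claim, not a consumer claim. Satisfied.
  (b) The plaintiff resides in Fenford. Satisfied.
  (c) The amount in controversy is 197,000 dollars, which meets the $20,000 floor — that alternative is enough. Condition met.
  (d) The claim is a property claim — that alternative is enough. Met.
  (e) Rurik Baptiste resides in Fenford. Met.
  → The clause applies.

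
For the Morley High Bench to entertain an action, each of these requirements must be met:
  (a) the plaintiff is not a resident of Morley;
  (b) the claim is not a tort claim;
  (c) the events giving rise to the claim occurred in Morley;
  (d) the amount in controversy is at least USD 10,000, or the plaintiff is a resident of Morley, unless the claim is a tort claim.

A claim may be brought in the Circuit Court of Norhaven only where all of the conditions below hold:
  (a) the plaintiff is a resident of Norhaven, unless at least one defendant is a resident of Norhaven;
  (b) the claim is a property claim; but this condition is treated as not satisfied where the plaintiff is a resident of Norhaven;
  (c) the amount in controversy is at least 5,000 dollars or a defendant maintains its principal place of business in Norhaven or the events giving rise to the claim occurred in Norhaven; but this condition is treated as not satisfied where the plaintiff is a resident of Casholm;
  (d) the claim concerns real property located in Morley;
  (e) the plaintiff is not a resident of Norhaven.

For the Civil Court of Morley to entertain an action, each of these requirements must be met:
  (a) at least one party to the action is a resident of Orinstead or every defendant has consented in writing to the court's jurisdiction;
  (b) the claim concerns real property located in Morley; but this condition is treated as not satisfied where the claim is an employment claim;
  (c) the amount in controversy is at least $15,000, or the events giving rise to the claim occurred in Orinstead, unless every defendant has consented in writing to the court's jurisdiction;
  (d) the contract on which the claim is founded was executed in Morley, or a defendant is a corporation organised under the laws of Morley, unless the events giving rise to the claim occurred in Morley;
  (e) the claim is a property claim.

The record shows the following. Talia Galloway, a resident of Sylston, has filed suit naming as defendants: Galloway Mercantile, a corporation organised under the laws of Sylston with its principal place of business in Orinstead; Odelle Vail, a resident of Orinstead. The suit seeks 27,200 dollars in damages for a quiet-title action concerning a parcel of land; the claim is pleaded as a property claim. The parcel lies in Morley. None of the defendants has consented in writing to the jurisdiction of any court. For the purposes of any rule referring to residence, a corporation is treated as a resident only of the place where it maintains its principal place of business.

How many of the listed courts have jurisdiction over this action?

2

The Morley High Bench:
  (a) The plaintiff resides in Sylston, which is not Morley. Satisfied.
  (b) The claim is a property claim, not a tort claim. Met.
  (c) The operative events occurred in Morley. Met.
  (d) The amount in controversy is $27,200, which meets the $10,000 floor, which satisfies one of the alternatives. Met.
  → Jurisdiction lies.
The Circuit Court of Norhaven:
  (a) The plaintiff resides in Sylston, not Norhaven. Nor does the 'unless' clause help: no defendant resides in Norhaven (they reside in Orinstead, Orinstead). Fails.
  (b) The claim is a property claim. And the carve-out is inapplicable — the plaintiff resides in Sylston, not Norhaven. Met.
  (c) The amount in controversy is $27,200, which meets the USD 5,000 floor — that alternative is enough. The carve-out does not apply: the plaintiff resides in Sylston, not Casholm. Satisfied.
  (d) The property lies in Morley. Condition met.
  (e) The plaintiff resides in Sylston, which is not Norhaven. Satisfied.
  → Not every requirement is met — no jurisdiction.
The Civil Court of Morley:
  (a) Galloway Mercantile resides in Orinstead, which satisfies one of the alternatives. Met.
  (b) The property lies in Morley. And the carve-out is inapplicable — the claim is a property claim, not an employment claim. Condition met.
  (c) The amount in controversy is USD 27,200, which meets the 15,000 dollars floor, so one alternative holds. Met.
  (d) No contract (and hence no place of execution) is alleged; the corporate defendant(s) are organised in Sylston, not Morley — none of the alternatives is met. But the operative events occurred in Morley, and the 'unless' clause therefore excuses the requirement. Condition met.
  (e) The claim is a property claim. Condition met.
  → The court has jurisdiction.
Courts with jurisdiction: the Morley High Bench, the Civil Court of Morley — 2 in total.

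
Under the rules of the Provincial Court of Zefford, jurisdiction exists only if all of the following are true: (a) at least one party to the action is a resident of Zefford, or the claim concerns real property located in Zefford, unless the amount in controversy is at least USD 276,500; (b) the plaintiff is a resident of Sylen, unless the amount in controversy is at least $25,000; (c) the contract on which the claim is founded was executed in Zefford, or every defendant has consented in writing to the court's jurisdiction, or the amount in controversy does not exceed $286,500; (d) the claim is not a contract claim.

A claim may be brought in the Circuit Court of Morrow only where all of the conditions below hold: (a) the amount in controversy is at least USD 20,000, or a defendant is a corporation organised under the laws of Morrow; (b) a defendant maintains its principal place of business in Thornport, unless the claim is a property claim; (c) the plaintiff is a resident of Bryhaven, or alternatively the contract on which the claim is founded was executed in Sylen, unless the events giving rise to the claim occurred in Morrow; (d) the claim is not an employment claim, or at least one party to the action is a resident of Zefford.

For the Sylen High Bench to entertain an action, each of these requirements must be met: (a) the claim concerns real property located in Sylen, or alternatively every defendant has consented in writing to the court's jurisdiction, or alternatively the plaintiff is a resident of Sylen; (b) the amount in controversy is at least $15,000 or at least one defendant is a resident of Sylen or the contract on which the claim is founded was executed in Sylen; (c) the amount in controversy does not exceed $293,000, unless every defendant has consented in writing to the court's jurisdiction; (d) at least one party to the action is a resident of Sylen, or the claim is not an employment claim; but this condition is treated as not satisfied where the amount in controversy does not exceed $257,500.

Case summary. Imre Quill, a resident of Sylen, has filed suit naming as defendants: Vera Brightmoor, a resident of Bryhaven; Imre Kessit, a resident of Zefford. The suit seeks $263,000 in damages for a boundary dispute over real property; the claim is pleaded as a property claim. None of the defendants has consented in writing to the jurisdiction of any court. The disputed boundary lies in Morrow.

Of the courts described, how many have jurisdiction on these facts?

3

The Provincial Court of Zefford:
  (a) Imre Kessit resides in Zefford, so this disjunct is met. Satisfied.
  (b) The plaintiff resides in Sylen. Condition met.
  (c) The amount in controversy is $263,000, within the $286,500 ceiling, which satisfies one of the alternatives. Met.
  (d) The claim is a property claim, not a contract claim. Satisfied.
  → Jurisdiction lies.
The Circuit Court of Morrow:
  (a) The amount in controversy is 263,000 dollars, which meets the USD 20,000 floor, so this disjunct is met. Satisfied.
  (b) No defendant is a corporation. However, the claim is a property claim, so the 'unless' proviso supplies this condition. Satisfied.
  (c) The plaintiff resides in Sylen, not Bryhaven; no contract (and hence no place of execution) is alleged — every alternative fails. But the operative events occurred in Morrow, and the 'unless' clause therefore excuses the requirement. Satisfied.
  (d) The claim is a property claim, not an employment claim, so this disjunct is met. Met.
  → The court has jurisdiction.
The Sylen High Bench:
  (a) The plaintiff resides in Sylen, so one alternative holds. Met.
  (b) The amount in controversy is $263,000, which meets the USD 15,000 floor, which satisfies one of the alternatives. Condition met.
  (c) The amount in controversy is USD 263,000, within the $293,000 ceiling. Satisfied.
  (d) Imre Quill resides in Sylen, so one alternative holds. The exception is not triggered, since the amount in controversy is USD 263,000, above the USD 257,500 ceiling. Condition met.
  → Jurisdiction lies.
Courts with jurisdiction: the Provincial Court of Zefford, the Circuit Court of Morrow, the Sylen High Bench — 3 in total.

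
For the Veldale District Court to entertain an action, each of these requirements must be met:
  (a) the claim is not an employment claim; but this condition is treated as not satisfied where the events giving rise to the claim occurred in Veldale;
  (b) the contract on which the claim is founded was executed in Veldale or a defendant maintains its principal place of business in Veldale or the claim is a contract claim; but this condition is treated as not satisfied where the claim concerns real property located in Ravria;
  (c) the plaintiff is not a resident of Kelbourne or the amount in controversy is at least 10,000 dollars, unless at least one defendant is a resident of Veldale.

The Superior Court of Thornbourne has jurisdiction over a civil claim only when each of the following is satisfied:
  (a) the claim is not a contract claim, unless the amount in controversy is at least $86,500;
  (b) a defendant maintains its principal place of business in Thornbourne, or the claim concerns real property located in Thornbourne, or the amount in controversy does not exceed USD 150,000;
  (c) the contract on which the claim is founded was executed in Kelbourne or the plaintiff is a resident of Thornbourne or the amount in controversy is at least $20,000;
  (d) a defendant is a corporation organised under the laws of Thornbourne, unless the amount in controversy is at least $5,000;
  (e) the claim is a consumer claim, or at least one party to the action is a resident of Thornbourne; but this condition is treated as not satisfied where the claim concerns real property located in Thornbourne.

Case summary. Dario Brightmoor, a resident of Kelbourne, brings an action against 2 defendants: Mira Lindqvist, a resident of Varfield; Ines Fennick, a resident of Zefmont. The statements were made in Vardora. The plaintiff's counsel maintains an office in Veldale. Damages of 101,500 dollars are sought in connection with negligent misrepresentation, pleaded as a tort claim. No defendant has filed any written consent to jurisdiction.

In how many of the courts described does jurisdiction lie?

The Veldale District Court:
  (a) The claim is a tort claim, not an employment claim. The exception is not triggered, since the operative events occurred in Vardora, not Veldale. Condition met.
  (b) No contract (and hence no place of execution) is alleged; no defendant is a corporation; the claim is a tort claim, not a contract claim — none of the alternatives is met. Fails.
  (c) The amount in controversy is 101,500 dollars, which meets the USD 10,000 floor — that alternative is enough. Satisfied.
  → Not every requirement is met — no jurisdiction.
The Superior Court of Thornbourne:
  (a) The claim is a tort claim, not a contract claim. Met.
  (b) The amount in controversy is USD 101,500, within the 150,000 dollars ceiling, so this disjunct is met. Condition met.
  (c) The amount in controversy is 101,500 dollars, which meets the USD 20,000 floor, so one alternative holds. Condition met.
  (d) No defendant is a corporation. But the amount in controversy is $101,500, which meets the $5,000 floor, and the 'unless' clause therefore excuses the requirement. Met.
  (e) The claim is a tort claim, not a consumer claim; no party resides in Thornbourne — every alternative fails. Condition not met.
  → No jurisdiction.
No court satisfies all of its conditions.

0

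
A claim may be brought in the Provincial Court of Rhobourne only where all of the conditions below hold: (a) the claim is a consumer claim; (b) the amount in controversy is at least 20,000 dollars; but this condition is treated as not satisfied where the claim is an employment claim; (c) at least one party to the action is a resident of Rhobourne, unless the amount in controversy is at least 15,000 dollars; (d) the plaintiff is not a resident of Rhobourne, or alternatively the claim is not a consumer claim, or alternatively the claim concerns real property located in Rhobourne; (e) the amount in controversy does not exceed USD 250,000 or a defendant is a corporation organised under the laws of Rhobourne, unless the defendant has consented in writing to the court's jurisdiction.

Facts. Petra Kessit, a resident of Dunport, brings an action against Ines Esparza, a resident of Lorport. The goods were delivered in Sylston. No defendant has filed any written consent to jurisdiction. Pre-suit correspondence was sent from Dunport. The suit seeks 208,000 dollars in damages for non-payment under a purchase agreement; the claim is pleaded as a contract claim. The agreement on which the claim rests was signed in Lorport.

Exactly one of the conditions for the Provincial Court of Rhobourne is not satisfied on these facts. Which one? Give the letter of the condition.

(a)

The Provincial Court of Rhobourne:
  (a) The claim is a contract claim, not a consumer claim. Not satisfied.
  (b) The amount in controversy is USD 208,000, which meets the 20,000 dollars floor. The exception is not triggered, since the claim is a contract claim, not an employment claim. Met.
  (c) No party resides in Rhobourne. However, the amount in controversy is USD 208,000, which meets the 15,000 dollars floor, so the 'unless' proviso supplies this condition. Condition met.
  (d) The plaintiff resides in Dunport, which is not Rhobourne, which satisfies one of the alternatives. Condition met.
  (e) The amount in controversy is USD 208,000, within the 250,000 dollars ceiling, so one alternative holds. Satisfied.
Only condition (a) fails.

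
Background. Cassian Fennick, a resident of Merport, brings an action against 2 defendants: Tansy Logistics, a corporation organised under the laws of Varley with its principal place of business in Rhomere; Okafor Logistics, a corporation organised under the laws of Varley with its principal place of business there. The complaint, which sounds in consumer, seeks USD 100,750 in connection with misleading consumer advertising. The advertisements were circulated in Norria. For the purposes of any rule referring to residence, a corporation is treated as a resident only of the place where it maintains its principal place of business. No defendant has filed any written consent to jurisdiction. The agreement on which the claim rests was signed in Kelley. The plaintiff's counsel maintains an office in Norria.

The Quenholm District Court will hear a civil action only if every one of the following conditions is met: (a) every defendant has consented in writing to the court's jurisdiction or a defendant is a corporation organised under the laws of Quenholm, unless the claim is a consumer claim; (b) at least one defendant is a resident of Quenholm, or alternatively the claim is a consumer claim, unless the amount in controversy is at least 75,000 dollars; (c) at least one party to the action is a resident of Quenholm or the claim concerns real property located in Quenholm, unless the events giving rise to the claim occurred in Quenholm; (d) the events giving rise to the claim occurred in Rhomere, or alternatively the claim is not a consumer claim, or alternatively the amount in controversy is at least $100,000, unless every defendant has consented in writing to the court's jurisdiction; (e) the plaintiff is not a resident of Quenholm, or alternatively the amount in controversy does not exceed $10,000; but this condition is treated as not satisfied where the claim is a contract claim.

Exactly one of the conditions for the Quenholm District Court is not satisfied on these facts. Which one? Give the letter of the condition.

The Quenholm District Court:
  (a) No such written consent has been filed; the corporate defendant(s) are organised in Varley, not Quenholm — no alternative holds. However, the claim is a consumer claim, so the 'unless' proviso supplies this condition. Satisfied.
  (b) The claim is a consumer claim, so one alternative holds. Met.
  (c) No party resides in Quenholm; the claim does not concern real property — no alternative holds. And the operative events occurred in Norria, not Quenholm, so the proviso does not save it. Not met.
  (d) The amount in controversy is 100,750 dollars, which meets the USD 100,000 floor — that alternative is enough. Met.
  (e) The plaintiff resides in Merport, which is not Quenholm, so one alternative holds. The exception is not triggered, since the claim is a consumer claim, not a contract claim. Met.
Only condition (c) fails.

(c)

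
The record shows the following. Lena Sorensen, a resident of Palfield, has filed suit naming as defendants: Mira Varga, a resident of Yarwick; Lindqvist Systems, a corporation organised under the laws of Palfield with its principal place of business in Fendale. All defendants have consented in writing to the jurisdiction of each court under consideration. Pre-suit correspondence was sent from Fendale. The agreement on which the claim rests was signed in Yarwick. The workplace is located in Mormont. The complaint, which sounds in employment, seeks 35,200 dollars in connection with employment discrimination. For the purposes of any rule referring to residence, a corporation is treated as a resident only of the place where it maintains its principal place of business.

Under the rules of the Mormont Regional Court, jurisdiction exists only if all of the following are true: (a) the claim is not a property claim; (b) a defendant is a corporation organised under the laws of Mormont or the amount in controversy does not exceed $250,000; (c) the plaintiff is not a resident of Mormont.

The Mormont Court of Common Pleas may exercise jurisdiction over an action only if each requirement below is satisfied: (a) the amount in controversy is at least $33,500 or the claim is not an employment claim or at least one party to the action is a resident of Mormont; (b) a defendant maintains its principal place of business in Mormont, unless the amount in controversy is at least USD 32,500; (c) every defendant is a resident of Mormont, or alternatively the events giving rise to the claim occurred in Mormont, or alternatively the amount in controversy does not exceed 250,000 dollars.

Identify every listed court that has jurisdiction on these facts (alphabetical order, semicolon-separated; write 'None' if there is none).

the Mormont Court of Common Pleas; the Mormont Regional Court

The Mormont Regional Court:
  (a) The claim is an employment claim, not a property claim. Satisfied.
  (b) The amount in controversy is $35,200, within the $250,000 ceiling, so one alternative holds. Condition met.
  (c) The plaintiff resides in Palfield, which is not Mormont. Satisfied.
  → The court has jurisdiction.
The Mormont Court of Common Pleas:
  (a) The amount in controversy is USD 35,200, which meets the $33,500 floor, so one alternative holds. Satisfied.
  (b) The corporate defendant(s) have their principal place of business in Fendale, not Mormont. However, the amount in controversy is USD 35,200, which meets the $32,500 floor, so the 'unless' proviso supplies this condition. Met.
  (c) The operative events occurred in Mormont — that alternative is enough. Condition met.
  → The court has jurisdiction.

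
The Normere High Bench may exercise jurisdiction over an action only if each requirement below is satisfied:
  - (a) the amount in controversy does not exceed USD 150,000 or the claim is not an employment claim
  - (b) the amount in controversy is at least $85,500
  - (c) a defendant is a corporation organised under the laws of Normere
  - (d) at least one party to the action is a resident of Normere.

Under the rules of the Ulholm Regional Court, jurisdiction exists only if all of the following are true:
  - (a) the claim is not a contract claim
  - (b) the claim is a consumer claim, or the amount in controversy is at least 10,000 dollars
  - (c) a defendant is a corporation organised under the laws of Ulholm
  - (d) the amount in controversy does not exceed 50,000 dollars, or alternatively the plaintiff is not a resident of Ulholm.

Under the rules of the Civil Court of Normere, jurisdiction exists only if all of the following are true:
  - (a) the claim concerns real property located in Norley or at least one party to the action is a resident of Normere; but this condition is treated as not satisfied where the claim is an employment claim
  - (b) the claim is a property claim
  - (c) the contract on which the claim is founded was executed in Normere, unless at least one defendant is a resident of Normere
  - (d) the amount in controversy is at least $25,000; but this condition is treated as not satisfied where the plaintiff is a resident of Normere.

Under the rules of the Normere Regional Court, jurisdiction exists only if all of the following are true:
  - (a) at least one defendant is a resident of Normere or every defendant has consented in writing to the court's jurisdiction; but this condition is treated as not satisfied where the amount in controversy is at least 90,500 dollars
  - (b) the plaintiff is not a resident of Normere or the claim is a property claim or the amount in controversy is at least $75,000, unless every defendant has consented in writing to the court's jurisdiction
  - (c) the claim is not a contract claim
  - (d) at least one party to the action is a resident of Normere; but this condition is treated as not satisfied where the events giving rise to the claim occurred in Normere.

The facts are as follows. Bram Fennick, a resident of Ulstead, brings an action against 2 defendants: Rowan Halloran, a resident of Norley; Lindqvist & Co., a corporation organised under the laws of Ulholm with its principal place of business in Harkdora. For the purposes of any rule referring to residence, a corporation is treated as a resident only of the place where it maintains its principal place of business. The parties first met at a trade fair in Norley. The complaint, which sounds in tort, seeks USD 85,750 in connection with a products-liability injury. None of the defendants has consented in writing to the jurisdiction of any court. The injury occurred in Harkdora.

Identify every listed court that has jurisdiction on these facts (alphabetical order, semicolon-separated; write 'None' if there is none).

The Normere High Bench:
  (a) The amount in controversy is $85,750, within the 150,000 dollars ceiling, which satisfies one of the alternatives. Satisfied.
  (b) The amount in controversy is USD 85,750, which meets the $85,500 floor. Condition met.
  (c) The corporate defendant(s) are organised in Ulholm, not Normere. Condition not met.
  (d) No party resides in Normere. Condition not met.
  → Not every requirement is met — no jurisdiction.
The Ulholm Regional Court:
  (a) The claim is a tort claim, not a contract claim. Satisfied.
  (b) The amount in controversy is 85,750 dollars, which meets the $10,000 floor — that alternative is enough. Satisfied.
  (c) Lindqvist & Co. is organised under the laws of Ulholm. Satisfied.
  (d) The plaintiff resides in Ulstead, which is not Ulholm, so this disjunct is met. Condition met.
  → Jurisdiction lies.
The Civil Court of Normere:
  (a) The claim does not concern real property; no party resides in Normere — none of the alternatives is met. Condition not met.
  (b) The claim is a tort claim, not a property claim. Fails.
  (c) No contract (and hence no place of execution) is alleged. Nor does the 'unless' clause help: no defendant resides in Normere (they reside in Norley, Harkdora). Fails.
  (d) The amount in controversy is $85,750, which meets the USD 25,000 floor. The exception is not triggered, since the plaintiff resides in Ulstead, not Normere. Condition met.
  → The court lacks jurisdiction.
The Normere Regional Court:
  (a) No defendant resides in Normere (they reside in Norley, Harkdora); no such written consent has been filed — every alternative fails. Fails.
  (b) The plaintiff resides in Ulstead, which is not Normere, so this disjunct is met. Satisfied.
  (c) The claim is a tort claim, not a contract claim. Met.
  (d) No party resides in Normere. Condition not met.
  → Not every requirement is met — no jurisdiction.

the Ulholm Regional Court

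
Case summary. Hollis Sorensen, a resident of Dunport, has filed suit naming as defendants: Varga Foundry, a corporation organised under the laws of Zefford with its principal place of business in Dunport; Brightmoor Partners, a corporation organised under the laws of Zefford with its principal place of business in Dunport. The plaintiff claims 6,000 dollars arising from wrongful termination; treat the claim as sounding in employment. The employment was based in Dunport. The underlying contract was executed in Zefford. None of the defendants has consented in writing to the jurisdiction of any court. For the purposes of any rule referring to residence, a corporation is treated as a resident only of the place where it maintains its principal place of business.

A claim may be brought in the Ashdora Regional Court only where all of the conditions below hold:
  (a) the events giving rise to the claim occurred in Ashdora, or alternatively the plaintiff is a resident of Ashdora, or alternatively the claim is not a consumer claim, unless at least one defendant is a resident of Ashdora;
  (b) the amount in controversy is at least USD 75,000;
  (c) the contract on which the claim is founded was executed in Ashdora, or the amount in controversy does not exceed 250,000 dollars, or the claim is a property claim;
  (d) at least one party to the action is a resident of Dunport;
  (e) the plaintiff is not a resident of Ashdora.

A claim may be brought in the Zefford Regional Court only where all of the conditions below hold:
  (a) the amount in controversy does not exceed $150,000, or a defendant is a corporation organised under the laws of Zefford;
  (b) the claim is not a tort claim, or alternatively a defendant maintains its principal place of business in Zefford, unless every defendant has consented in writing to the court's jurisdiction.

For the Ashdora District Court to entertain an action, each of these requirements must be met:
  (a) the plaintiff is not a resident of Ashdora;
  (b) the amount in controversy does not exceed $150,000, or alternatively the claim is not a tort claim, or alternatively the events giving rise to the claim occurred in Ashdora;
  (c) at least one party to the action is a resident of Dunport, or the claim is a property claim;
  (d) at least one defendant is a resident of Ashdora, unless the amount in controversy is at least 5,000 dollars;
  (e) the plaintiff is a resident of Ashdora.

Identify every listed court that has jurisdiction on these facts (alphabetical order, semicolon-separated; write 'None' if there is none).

The Ashdora Regional Court:
  (a) The claim is an employment claim, not a consumer claim, so this disjunct is met. Condition met.
  (b) The amount in controversy is USD 6,000, below the 75,000 dollars floor. Condition not met.
  (c) The amount in controversy is $6,000, within the USD 250,000 ceiling, which satisfies one of the alternatives. Satisfied.
  (d) Hollis Sorensen resides in Dunport. Condition met.
  (e) The plaintiff resides in Dunport, which is not Ashdora. Condition met.
  → Not every requirement is met — no jurisdiction.
The Zefford Regional Court:
  (a) The amount in controversy is 6,000 dollars, within the USD 150,000 ceiling, which satisfies one of the alternatives. Met.
  (b) The claim is an employment claim, not a tort claim, so this disjunct is met. Satisfied.
  → The court has jurisdiction.
The Ashdora District Court:
  (a) The plaintiff resides in Dunport, which is not Ashdora. Met.
  (b) The amount in controversy is $6,000, within the $150,000 ceiling — that alternative is enough. Satisfied.
  (c) Hollis Sorensen resides in Dunport, which satisfies one of the alternatives. Condition met.
  (d) No defendant resides in Ashdora (they reside in Dunport, Dunport). But the amount in controversy is $6,000, which meets the 5,000 dollars floor, and the 'unless' clause therefore excuses the requirement. Met.
  (e) The plaintiff resides in Dunport, not Ashdora. Not satisfied.
  → At least one condition fails; no jurisdiction.

the Zefford Regional Court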